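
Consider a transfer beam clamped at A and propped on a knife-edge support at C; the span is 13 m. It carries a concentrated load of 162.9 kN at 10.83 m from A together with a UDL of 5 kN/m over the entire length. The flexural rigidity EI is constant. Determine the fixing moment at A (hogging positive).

Remove the prop at C; the released (primary) structure is a cantilever built in at A.
Free-end deflection of the primary structure under the applied loading (downward +):
  point load 162.9 at a = 10.83: Pa²(3L − a)/(6EI) = 89704/EI
  UDL 5: wL⁴/(8EI) = 17851/EI
  δ_0 = 107555/EI
Flexibility coefficient — unit upward force at C: δ_{CC} = L³/(3EI) = 732.3/EI.
The prop prevents deflection at C: R_C = δ_0/δ_{CC} = 107555/732.3 = 146.9 kN.
Moment equilibrium about A: M_A = Σ(load moments about A) − R_C·L = 2187 − 146.9×13 = 277.4 kN·m.

M_A = 277.4 kN·m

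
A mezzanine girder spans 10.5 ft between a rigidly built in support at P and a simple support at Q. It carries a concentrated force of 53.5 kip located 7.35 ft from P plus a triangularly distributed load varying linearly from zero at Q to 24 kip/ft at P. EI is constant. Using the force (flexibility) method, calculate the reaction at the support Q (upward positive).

R_Q = 55.35 kip

Remove the prop at Q; the released (primary) structure is a cantilever built in at P.
Deflection at Q on the released cantilever, summing each load's contribution:
  point load 53.5 at a = 7.35: Pa²(3L − a)/(6EI) = 11633/EI
  triangular load, peak 24 at the fixed end: w₀L⁴/(30EI) = 9724/EI
  δ_0 = 21357/EI
Flexibility coefficient — unit upward force at Q: δ_{QQ} = L³/(3EI) = 385.9/EI.
Compatibility at Q: δ_0 − R_Q·δ_{QQ} = 0, so R_Q = 21357/385.9 = 55.35 kip.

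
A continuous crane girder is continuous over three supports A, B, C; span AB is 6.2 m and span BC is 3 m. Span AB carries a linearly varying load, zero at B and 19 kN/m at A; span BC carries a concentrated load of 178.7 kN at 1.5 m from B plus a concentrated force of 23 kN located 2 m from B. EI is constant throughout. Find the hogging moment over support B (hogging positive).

Release continuity at B by inserting a hinge; the redundant is the internal moment M_B. The primary structure is two simply-supported spans AB and BC.
End slopes at the hinge B, treating each span as simply supported:
  span AB: triangular load, peak 19: 7w₀L³/(360EI) = 88.05/EI
  span BC: point load 178.7 at a = 1.5: Pab(L + b)/(6LEI) = 100.5/EI
  span BC: point load 23 at a = 2: Pab(L + b)/(6LEI) = 10.22/EI
  relative rotation θ_0 = (88.05 + 110.7)/EI = 198.8/EI
A unit hogging moment at B produces rotation L₁/(3EI) + L₂/(3EI) = 3.067/EI.
Slope continuity at B: θ_0 = M_B·3.067/EI, so M_B = 198.8/3.067 = 64.82 kN·m (hogging).

M_B = 64.82 kN·m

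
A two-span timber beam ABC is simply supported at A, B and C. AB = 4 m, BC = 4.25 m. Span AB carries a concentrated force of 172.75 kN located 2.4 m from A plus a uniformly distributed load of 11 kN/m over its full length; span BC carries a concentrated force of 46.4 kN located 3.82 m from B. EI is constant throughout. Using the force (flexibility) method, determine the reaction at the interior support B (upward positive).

Insert a hinge at B; M_B is the redundant, and each span becomes simply supported.
Rotations at B on the released spans (each span's end-slope, ×1/EI):
  span AB: point load 172.75 at a = 2.4: Pab(L + a)/(6LEI) = 176.9/EI
  span AB: UDL 11: wL³/(24EI) = 29.33/EI
  span BC: point load 46.4 at a = 3.82: Pab(L + b)/(6LEI) = 13.99/EI
  relative rotation θ_0 = (206.2 + 13.99)/EI = 220.2/EI
A unit hogging moment at B produces rotation L₁/(3EI) + L₂/(3EI) = 2.75/EI.
Slope continuity at B: θ_0 = M_B·2.75/EI, so M_B = 220.2/2.75 = 80.08 kN·m (hogging).
Span AB, ΣM about A with M_B applied at B: R_B^{AB}·4 = 502.6 + 80.08, so R_B^{AB} = 145.7 kN and R_A = 216.8 − 145.7 = 71.08 kN.
Span BC, ΣM about C: R_B^{BC}·4.25 = 19.95 + 80.08, so R_B^{BC} = 23.54 kN and R_C = 46.4 − 23.54 = 22.86 kN.
R_B = 145.7 + 23.54 = 169.2 kN.

R_B = 169.2 kN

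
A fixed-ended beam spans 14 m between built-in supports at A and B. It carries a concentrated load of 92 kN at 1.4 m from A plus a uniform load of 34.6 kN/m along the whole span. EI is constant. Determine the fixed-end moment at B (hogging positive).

M_B = 576.7 kN·m

Release both end moments; the primary structure is a simply-supported span AB with redundants M_A and M_B.
End rotations of the released simple span under the applied load (×1/EI):
  at A: point load 92 at a = 1.4: Pab(L + b)/(6LEI) = 513.9/EI
  at B: point load 92 at a = 1.4: Pab(L + a)/(6LEI) = 297.5/EI
  at A: UDL 34.6: wL³/(24EI) = 3956/EI
  at B: UDL 34.6: wL³/(24EI) = 3956/EI
  θ_A0 = 4470/EI,  θ_B0 = 4253/EI
Flexibility coefficients: a unit moment at one end gives L/(3EI) there and L/(6EI) at the far end, so f₁₁ = f₂₂ = 4.667/EI and f₁₂ = f₂₁ = 2.333/EI.
Compatibility — zero rotation at each built-in end:
  4.667 M_A + 2.333 M_B = 4470
  2.333 M_A + 4.667 M_B = 4253
Solving the pair gives M_A = 669.5 kN·m and M_B = 576.7 kN·m (hogging).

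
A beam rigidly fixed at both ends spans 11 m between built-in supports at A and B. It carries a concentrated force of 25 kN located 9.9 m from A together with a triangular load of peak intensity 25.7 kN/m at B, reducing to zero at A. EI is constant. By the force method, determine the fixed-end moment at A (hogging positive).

M_A = 106.1 kN·m

Take the two fixed-end moments M_A, M_B as redundants; the released structure is the simple span AB.
End rotations of the released simple span under the applied load (×1/EI):
  at A: point load 25 at a = 9.9: Pab(L + b)/(6LEI) = 49.91/EI
  at B: point load 25 at a = 9.9: Pab(L + a)/(6LEI) = 86.21/EI
  at A: triangular load, peak 25.7: 7w₀L³/(360EI) = 665.1/EI
  at B: triangular load, peak 25.7: w₀L³/(45EI) = 760.1/EI
  θ_A0 = 715/EI,  θ_B0 = 846.4/EI
Flexibility coefficients: a unit moment at one end gives L/(3EI) there and L/(6EI) at the far end, so f₁₁ = f₂₂ = 3.667/EI and f₁₂ = f₂₁ = 1.833/EI.
Compatibility — zero rotation at each built-in end:
  3.667 M_A + 1.833 M_B = 715
  1.833 M_A + 3.667 M_B = 846.4
Solving the pair gives M_A = 106.1 kN·m and M_B = 177.8 kN·m (hogging).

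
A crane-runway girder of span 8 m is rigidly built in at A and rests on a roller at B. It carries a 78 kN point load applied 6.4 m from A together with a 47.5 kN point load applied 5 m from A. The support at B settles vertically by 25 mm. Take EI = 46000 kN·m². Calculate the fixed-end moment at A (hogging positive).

M_A = 175 kN·m

Take the reaction at B as the redundant and release it; the primary structure is a cantilever fixed at A.
Downward deflection at the released point B due to the loads:
  point load 78 at a = 6.4: Pa²(3L − a)/(6EI) = 9372/EI
  point load 47.5 at a = 5: Pa²(3L − a)/(6EI) = 3760/EI
  δ_0 = 13132/EI
Flexibility coefficient — unit upward force at B: δ_{BB} = L³/(3EI) = 170.7/EI.
With EI = 46000 kN·m²: δ_0 = 0.28548 m and δ_{BB} = 0.00371 m/kN.
Compatibility — the beam at B must follow the support down by 0.025 m: δ_0 − R_B·δ_{BB} = 0.025, so R_B = (0.28548 − 0.025)/0.00371 = 70.21 kN.
Moment equilibrium about A: M_A = Σ(load moments about A) − R_B·L = 736.7 − 70.21×8 = 175 kN·m.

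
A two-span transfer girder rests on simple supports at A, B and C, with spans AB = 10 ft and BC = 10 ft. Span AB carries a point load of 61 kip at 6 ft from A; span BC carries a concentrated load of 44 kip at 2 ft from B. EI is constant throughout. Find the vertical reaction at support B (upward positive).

Release continuity at B by inserting a hinge; the redundant is the internal moment M_B. The primary structure is two simply-supported spans AB and BC.
Discontinuity in slope at B on the released structure — sum the simple-span end rotations:
  span AB: point load 61 at a = 6: Pab(L + a)/(6LEI) = 390.4/EI
  span BC: point load 44 at a = 2: Pab(L + b)/(6LEI) = 211.2/EI
  relative rotation θ_0 = (390.4 + 211.2)/EI = 601.6/EI
A unit hogging moment at B produces rotation L₁/(3EI) + L₂/(3EI) = 6.667/EI.
Compatibility: M_B·(L₁+L₂)/(3EI) = θ_0, giving M_B = 90.24 kip·ft (hogging).
Span AB, ΣM about A with M_B applied at B: R_B^{AB}·10 = 366 + 90.24, so R_B^{AB} = 45.62 kip and R_A = 61 − 45.62 = 15.38 kip.
Span BC, ΣM about C: R_B^{BC}·10 = 352 + 90.24, so R_B^{BC} = 44.22 kip and R_C = 44 − 44.22 = -0.224 kip.
R_B = 45.62 + 44.22 = 89.85 kip.

R_B = 89.85 kip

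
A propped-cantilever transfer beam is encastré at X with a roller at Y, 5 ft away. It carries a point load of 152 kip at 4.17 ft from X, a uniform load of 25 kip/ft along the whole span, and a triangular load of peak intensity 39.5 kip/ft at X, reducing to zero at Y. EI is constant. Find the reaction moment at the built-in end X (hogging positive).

M_X = 205.3 kip·ft

Take the reaction at Y as the redundant and release it; the primary structure is a cantilever fixed at X.
Downward deflection at the released point Y due to the loads:
  point load 152 at a = 4.17: Pa²(3L − a)/(6EI) = 4771/EI
  UDL 25: wL⁴/(8EI) = 1953/EI
  triangular load, peak 39.5 at the fixed end: w₀L⁴/(30EI) = 822.9/EI
  δ_0 = 7547/EI
Flexibility coefficient — unit upward force at Y: δ_{YY} = L³/(3EI) = 41.67/EI.
Compatibility at Y: δ_0 − R_Y·δ_{YY} = 0, so R_Y = 7547/41.67 = 181.1 kip.
Moment equilibrium about X: M_X = Σ(load moments about X) − R_Y·L = 1111 − 181.1×5 = 205.3 kip·ft.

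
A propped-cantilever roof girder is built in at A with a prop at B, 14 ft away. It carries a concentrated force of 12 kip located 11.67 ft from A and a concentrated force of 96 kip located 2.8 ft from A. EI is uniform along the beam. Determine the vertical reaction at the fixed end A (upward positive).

Choose R_B as the redundant. The primary structure is the cantilever fixed at A.
Downward deflection at the released point B due to the loads:
  point load 12 at a = 11.67: Pa²(3L − a)/(6EI) = 8261/EI
  point load 96 at a = 2.8: Pa²(3L − a)/(6EI) = 4917/EI
  δ_0 = 13178/EI
Flexibility coefficient — unit upward force at B: δ_{BB} = L³/(3EI) = 914.7/EI.
Compatibility at B: δ_0 − R_B·δ_{BB} = 0, so R_B = 13178/914.7 = 14.41 kip.
Vertical equilibrium: R_A = ΣP − R_B = 108 − 14.41 = 93.59 kip.

R_A = 93.59 kip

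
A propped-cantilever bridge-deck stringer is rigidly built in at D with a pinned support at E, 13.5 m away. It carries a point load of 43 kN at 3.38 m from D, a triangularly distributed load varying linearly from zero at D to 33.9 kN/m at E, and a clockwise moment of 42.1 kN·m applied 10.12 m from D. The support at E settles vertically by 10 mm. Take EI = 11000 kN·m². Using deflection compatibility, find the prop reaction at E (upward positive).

Take the reaction at E as the redundant and release it; the primary structure is a cantilever fixed at D.
Free-end deflection of the primary structure under the applied loading (downward +):
  point load 43 at a = 3.38: Pa²(3L − a)/(6EI) = 3039/EI
  triangular load, peak 33.9 at the free end: 11w₀L⁴/(120EI) = 103216/EI
  clockwise couple 42.1 at a = 10.12: M₀a(2L − a)/(2EI) = 3596/EI
  δ_0 = 109851/EI
Tip deflection under a unit load at E: L³/(3EI) = 820.1/EI.
With EI = 11000 kN·m²: δ_0 = 9.9864 m and δ_{EE} = 0.074557 m/kN.
Compatibility — the beam at E must follow the support down by 0.01 m: δ_0 − R_E·δ_{EE} = 0.01, so R_E = (9.9864 − 0.01)/0.074557 = 133.8 kN.

R_E = 133.8 kN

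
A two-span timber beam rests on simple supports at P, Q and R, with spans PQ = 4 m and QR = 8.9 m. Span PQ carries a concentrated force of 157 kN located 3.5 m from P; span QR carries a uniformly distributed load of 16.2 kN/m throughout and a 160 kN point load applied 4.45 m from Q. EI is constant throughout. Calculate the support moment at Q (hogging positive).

M_Q = 314.8 kN·m

Insert a hinge at Q; M_Q is the redundant, and each span becomes simply supported.
End slopes at the hinge Q, treating each span as simply supported:
  span PQ: point load 157 at a = 3.5: Pab(L + a)/(6LEI) = 85.86/EI
  span QR: UDL 16.2: wL³/(24EI) = 475.9/EI
  span QR: point load 160 at a = 4.45: Pab(L + b)/(6LEI) = 792.1/EI
  relative rotation θ_0 = (85.86 + 1268)/EI = 1354/EI
A unit hogging moment at Q produces rotation L₁/(3EI) + L₂/(3EI) = 4.3/EI.
Compatibility: M_Q·(L₁+L₂)/(3EI) = θ_0, giving M_Q = 314.8 kN·m (hogging).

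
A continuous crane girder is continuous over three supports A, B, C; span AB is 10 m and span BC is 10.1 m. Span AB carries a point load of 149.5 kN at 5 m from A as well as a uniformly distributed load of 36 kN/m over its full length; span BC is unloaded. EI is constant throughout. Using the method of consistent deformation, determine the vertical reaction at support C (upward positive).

R_C = -35.97 kN

Insert a hinge at B; M_B is the redundant, and each span becomes simply supported.
Discontinuity in slope at B on the released structure — sum the simple-span end rotations:
  span AB: point load 149.5 at a = 5: Pab(L + a)/(6LEI) = 934.4/EI
  span AB: UDL 36: wL³/(24EI) = 1500/EI
  relative rotation θ_0 = (2434 + 0)/EI = 2434/EI
A unit hogging moment at B produces rotation L₁/(3EI) + L₂/(3EI) = 6.7/EI.
Slope continuity at B: θ_0 = M_B·6.7/EI, so M_B = 2434/6.7 = 363.3 kN·m (hogging).
Span BC, ΣM about C: R_B^{BC}·10.1 = 0 + 363.3, so R_B^{BC} = 35.97 kN and R_C = 0 − 35.97 = -35.97 kN.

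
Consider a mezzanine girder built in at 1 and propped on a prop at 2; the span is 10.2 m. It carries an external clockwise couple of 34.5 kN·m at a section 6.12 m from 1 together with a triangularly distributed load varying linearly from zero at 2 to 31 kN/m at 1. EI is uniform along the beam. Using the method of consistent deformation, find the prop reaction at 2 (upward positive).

Choose R_2 as the redundant. The primary structure is the cantilever fixed at 1.
Free-end deflection of the primary structure under the applied loading (downward +):
  clockwise couple 34.5 at a = 6.12: M₀a(2L − a)/(2EI) = 1508/EI
  triangular load, peak 31 at the fixed end: w₀L⁴/(30EI) = 11185/EI
  δ_0 = 12693/EI
Tip deflection under a unit load at 2: L³/(3EI) = 353.7/EI.
The prop prevents deflection at 2: R_2 = δ_0/δ_{22} = 12693/353.7 = 35.88 kN.

R_2 = 35.88 kN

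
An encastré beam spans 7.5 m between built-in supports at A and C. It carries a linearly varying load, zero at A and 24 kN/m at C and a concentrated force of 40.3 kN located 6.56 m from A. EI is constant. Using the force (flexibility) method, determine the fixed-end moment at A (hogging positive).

M_A = 49.15 kN·m

Take the two fixed-end moments M_A, M_C as redundants; the released structure is the simple span AC.
Simple-span end rotations at A and C under the given loads:
  at A: triangular load, peak 24: 7w₀L³/(360EI) = 196.9/EI
  at C: triangular load, peak 24: w₀L³/(45EI) = 225/EI
  at A: point load 40.3 at a = 6.56: Pab(L + b)/(6LEI) = 46.61/EI
  at C: point load 40.3 at a = 6.56: Pab(L + a)/(6LEI) = 77.64/EI
  θ_A0 = 243.5/EI,  θ_C0 = 302.6/EI
Flexibility coefficients: a unit moment at one end gives L/(3EI) there and L/(6EI) at the far end, so f₁₁ = f₂₂ = 2.5/EI and f₁₂ = f₂₁ = 1.25/EI.
Compatibility — zero rotation at each built-in end:
  2.5 M_A + 1.25 M_C = 243.5
  1.25 M_A + 2.5 M_C = 302.6
Solving the pair gives M_A = 49.15 kN·m and M_C = 96.48 kN·m (hogging).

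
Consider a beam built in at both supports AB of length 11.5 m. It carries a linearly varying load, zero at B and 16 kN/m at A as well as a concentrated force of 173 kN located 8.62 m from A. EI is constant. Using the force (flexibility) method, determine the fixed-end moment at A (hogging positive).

Release both end moments; the primary structure is a simply-supported span AB with redundants M_A and M_B.
Simple-span end rotations at A and B under the given loads:
  at A: triangular load, peak 16: w₀L³/(45EI) = 540.8/EI
  at B: triangular load, peak 16: 7w₀L³/(360EI) = 473.2/EI
  at A: point load 173 at a = 8.62: Pab(L + b)/(6LEI) = 895.1/EI
  at B: point load 173 at a = 8.62: Pab(L + a)/(6LEI) = 1252/EI
  θ_A0 = 1436/EI,  θ_B0 = 1726/EI
Flexibility coefficients: a unit moment at one end gives L/(3EI) there and L/(6EI) at the far end, so f₁₁ = f₂₂ = 3.833/EI and f₁₂ = f₂₁ = 1.917/EI.
Compatibility — zero rotation at each built-in end:
  3.833 M_A + 1.917 M_B = 1436
  1.917 M_A + 3.833 M_B = 1726
Solving the pair gives M_A = 199.3 kN·m and M_B = 350.5 kN·m (hogging).

M_A = 199.3 kN·m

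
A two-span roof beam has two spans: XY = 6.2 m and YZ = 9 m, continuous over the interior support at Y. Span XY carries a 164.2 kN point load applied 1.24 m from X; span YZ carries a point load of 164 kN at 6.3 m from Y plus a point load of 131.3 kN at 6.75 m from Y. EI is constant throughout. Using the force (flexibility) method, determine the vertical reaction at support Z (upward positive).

R_Z = 186.5 kN

Release continuity at Y by inserting a hinge; the redundant is the internal moment M_Y. The primary structure is two simply-supported spans XY and YZ.
Discontinuity in slope at Y on the released structure — sum the simple-span end rotations:
  span XY: point load 164.2 at a = 1.24: Pab(L + a)/(6LEI) = 202/EI
  span YZ: point load 164 at a = 6.3: Pab(L + b)/(6LEI) = 604.4/EI
  span YZ: point load 131.3 at a = 6.75: Pab(L + b)/(6LEI) = 415.4/EI
  relative rotation θ_0 = (202 + 1020)/EI = 1222/EI
A unit hogging moment at Y produces rotation L₁/(3EI) + L₂/(3EI) = 5.067/EI.
Slope continuity at Y: θ_0 = M_Y·5.067/EI, so M_Y = 1222/5.067 = 241.2 kN·m (hogging).
Span YZ, ΣM about Z: R_Y^{YZ}·9 = 738.2 + 241.2, so R_Y^{YZ} = 108.8 kN and R_Z = 295.3 − 108.8 = 186.5 kN.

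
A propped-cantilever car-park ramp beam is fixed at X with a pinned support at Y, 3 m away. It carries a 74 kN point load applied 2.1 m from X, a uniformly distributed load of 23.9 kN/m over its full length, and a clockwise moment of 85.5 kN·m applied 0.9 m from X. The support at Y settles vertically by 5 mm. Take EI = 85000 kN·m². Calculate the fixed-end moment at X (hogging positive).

M_X = 218.9 kN·m

Take the reaction at Y as the redundant and release it; the primary structure is a cantilever fixed at X.
Deflection at Y on the released cantilever, summing each load's contribution:
  point load 74 at a = 2.1: Pa²(3L − a)/(6EI) = 375.3/EI
  UDL 23.9: wL⁴/(8EI) = 242/EI
  clockwise couple 85.5 at a = 0.9: M₀a(2L − a)/(2EI) = 196.2/EI
  δ_0 = 813.5/EI
Tip deflection under a unit load at Y: L³/(3EI) = 9/EI.
With EI = 85000 kN·m²: δ_0 = 0.009571 m and δ_{YY} = 0.000106 m/kN.
Compatibility — the beam at Y must follow the support down by 0.005 m: δ_0 − R_Y·δ_{YY} = 0.005, so R_Y = (0.009571 − 0.005)/0.000106 = 43.17 kN.
Moment equilibrium about X: M_X = Σ(load moments about X) − R_Y·L = 348.4 − 43.17×3 = 218.9 kN·m.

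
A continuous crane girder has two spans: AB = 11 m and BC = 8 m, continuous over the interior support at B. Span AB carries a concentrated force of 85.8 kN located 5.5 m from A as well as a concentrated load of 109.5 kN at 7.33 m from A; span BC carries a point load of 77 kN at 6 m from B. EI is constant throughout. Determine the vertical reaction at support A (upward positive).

Insert a hinge at B; M_B is the redundant, and each span becomes simply supported.
Discontinuity in slope at B on the released structure — sum the simple-span end rotations:
  span AB: point load 85.8 at a = 5.5: Pab(L + a)/(6LEI) = 648.9/EI
  span AB: point load 109.5 at a = 7.33: Pab(L + a)/(6LEI) = 818.1/EI
  span BC: point load 77 at a = 6: Pab(L + b)/(6LEI) = 192.5/EI
  relative rotation θ_0 = (1467 + 192.5)/EI = 1659/EI
A unit hogging moment at B produces rotation L₁/(3EI) + L₂/(3EI) = 6.333/EI.
Compatibility: M_B·(L₁+L₂)/(3EI) = θ_0, giving M_B = 262 kN·m (hogging).
Span AB, ΣM about A with M_B applied at B: R_B^{AB}·11 = 1275 + 262, so R_B^{AB} = 139.7 kN and R_A = 195.3 − 139.7 = 55.61 kN.

R_A = 55.61 kN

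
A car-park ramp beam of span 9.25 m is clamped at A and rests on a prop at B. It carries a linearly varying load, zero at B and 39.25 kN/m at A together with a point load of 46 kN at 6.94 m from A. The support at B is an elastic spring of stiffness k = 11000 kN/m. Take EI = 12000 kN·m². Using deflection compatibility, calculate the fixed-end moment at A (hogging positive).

M_A = 276.2 kN·m

Release the roller at B. Primary structure: cantilever fixed at A.
Primary-structure tip deflection at B by superposition:
  triangular load, peak 39.25 at the fixed end: w₀L⁴/(30EI) = 9578/EI
  point load 46 at a = 6.94: Pa²(3L − a)/(6EI) = 7684/EI
  δ_0 = 17262/EI
Tip deflection under a unit load at B: L³/(3EI) = 263.8/EI.
With EI = 12000 kN·m²: δ_0 = 1.4385 m and δ_{BB} = 0.021985 m/kN.
Compatibility — the spring shortens by R_B/k under the reaction it provides: δ_0 − R_B·δ_{BB} = R_B/k. With 1/k = 0.000091 m/kN, R_B = δ_0 / (δ_{BB} + 1/k) = 1.4385 / (0.021985 + 0.000091) = 65.16 kN.
Moment equilibrium about A: M_A = Σ(load moments about A) − R_B·L = 879 − 65.16×9.25 = 276.2 kN·m.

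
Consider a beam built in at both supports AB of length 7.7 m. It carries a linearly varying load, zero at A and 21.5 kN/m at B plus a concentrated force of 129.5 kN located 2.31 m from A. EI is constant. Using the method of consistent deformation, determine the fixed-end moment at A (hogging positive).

Release both end moments; the primary structure is a simply-supported span AB with redundants M_A and M_B.
Simple-span end rotations at A and B under the given loads:
  at A: triangular load, peak 21.5: 7w₀L³/(360EI) = 190.9/EI
  at B: triangular load, peak 21.5: w₀L³/(45EI) = 218.1/EI
  at A: point load 129.5 at a = 2.31: Pab(L + b)/(6LEI) = 456.8/EI
  at B: point load 129.5 at a = 2.31: Pab(L + a)/(6LEI) = 349.4/EI
  θ_A0 = 647.7/EI,  θ_B0 = 567.5/EI
Flexibility coefficients: a unit moment at one end gives L/(3EI) there and L/(6EI) at the far end, so f₁₁ = f₂₂ = 2.567/EI and f₁₂ = f₂₁ = 1.283/EI.
Compatibility — zero rotation at each built-in end:
  2.567 M_A + 1.283 M_B = 647.7
  1.283 M_A + 2.567 M_B = 567.5
Solving the pair gives M_A = 189.1 kN·m and M_B = 126.6 kN·m (hogging).

M_A = 189.1 kN·m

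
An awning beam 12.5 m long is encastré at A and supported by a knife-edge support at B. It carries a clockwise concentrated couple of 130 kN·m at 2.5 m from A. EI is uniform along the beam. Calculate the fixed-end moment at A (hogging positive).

M_A = 59.8 kN·m

Choose R_B as the redundant. The primary structure is the cantilever fixed at A.
Deflection at B on the released cantilever, summing each load's contribution:
  clockwise couple 130 at a = 2.5: M₀a(2L − a)/(2EI) = 3656/EI
Tip deflection under a unit load at B: L³/(3EI) = 651/EI.
The prop prevents deflection at B: R_B = δ_0/δ_{BB} = 3656/651 = 5.616 kN.
Moment equilibrium about A: M_A = Σ(load moments about A) − R_B·L = 130 − 5.616×12.5 = 59.8 kN·m.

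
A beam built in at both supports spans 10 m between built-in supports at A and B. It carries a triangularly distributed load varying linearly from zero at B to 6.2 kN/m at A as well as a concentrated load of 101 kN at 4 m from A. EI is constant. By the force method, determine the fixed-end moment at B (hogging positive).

Take the two fixed-end moments M_A, M_B as redundants; the released structure is the simple span AB.
End rotations of the released simple span under the applied load (×1/EI):
  at A: triangular load, peak 6.2: w₀L³/(45EI) = 137.8/EI
  at B: triangular load, peak 6.2: 7w₀L³/(360EI) = 120.6/EI
  at A: point load 101 at a = 4: Pab(L + b)/(6LEI) = 646.4/EI
  at B: point load 101 at a = 4: Pab(L + a)/(6LEI) = 565.6/EI
  θ_A0 = 784.2/EI,  θ_B0 = 686.2/EI
Flexibility coefficients: a unit moment at one end gives L/(3EI) there and L/(6EI) at the far end, so f₁₁ = f₂₂ = 3.333/EI and f₁₂ = f₂₁ = 1.667/EI.
Compatibility — zero rotation at each built-in end:
  3.333 M_A + 1.667 M_B = 784.2
  1.667 M_A + 3.333 M_B = 686.2
Solving the pair gives M_A = 176.4 kN·m and M_B = 117.6 kN·m (hogging).

M_B = 117.6 kN·m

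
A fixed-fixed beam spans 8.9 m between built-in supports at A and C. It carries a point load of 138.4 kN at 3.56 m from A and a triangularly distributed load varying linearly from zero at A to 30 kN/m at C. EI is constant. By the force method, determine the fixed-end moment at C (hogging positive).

M_C = 237.1 kN·m

Release both end moments; the primary structure is a simply-supported span AC with redundants M_A and M_C.
Simple-span end rotations at A and C under the given loads:
  at A: point load 138.4 at a = 3.56: Pab(L + b)/(6LEI) = 701.6/EI
  at C: point load 138.4 at a = 3.56: Pab(L + a)/(6LEI) = 613.9/EI
  at A: triangular load, peak 30: 7w₀L³/(360EI) = 411.2/EI
  at C: triangular load, peak 30: w₀L³/(45EI) = 470/EI
  θ_A0 = 1113/EI,  θ_C0 = 1084/EI
Flexibility coefficients: a unit moment at one end gives L/(3EI) there and L/(6EI) at the far end, so f₁₁ = f₂₂ = 2.967/EI and f₁₂ = f₂₁ = 1.483/EI.
Compatibility — zero rotation at each built-in end:
  2.967 M_A + 1.483 M_C = 1113
  1.483 M_A + 2.967 M_C = 1084
Solving the pair gives M_A = 256.6 kN·m and M_C = 237.1 kN·m (hogging).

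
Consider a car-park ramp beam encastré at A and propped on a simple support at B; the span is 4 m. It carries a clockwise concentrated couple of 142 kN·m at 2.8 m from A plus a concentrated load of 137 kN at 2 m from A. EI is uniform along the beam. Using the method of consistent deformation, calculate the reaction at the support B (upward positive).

R_B = 91.27 kN

Release the roller at B. Primary structure: cantilever fixed at A.
Downward deflection at the released point B due to the loads:
  clockwise couple 142 at a = 2.8: M₀a(2L − a)/(2EI) = 1034/EI
  point load 137 at a = 2: Pa²(3L − a)/(6EI) = 913.3/EI
  δ_0 = 1947/EI
Tip deflection under a unit load at B: L³/(3EI) = 21.33/EI.
The prop prevents deflection at B: R_B = δ_0/δ_{BB} = 1947/21.33 = 91.27 kN.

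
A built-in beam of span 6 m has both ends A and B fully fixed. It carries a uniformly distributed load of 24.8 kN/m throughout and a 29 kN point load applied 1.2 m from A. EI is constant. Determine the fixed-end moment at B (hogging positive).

M_B = 79.97 kN·m

Take the two fixed-end moments M_A, M_B as redundants; the released structure is the simple span AB.
On the primary (simply-supported) span, the end slopes from the loading are:
  at A: UDL 24.8: wL³/(24EI) = 223.2/EI
  at B: UDL 24.8: wL³/(24EI) = 223.2/EI
  at A: point load 29 at a = 1.2: Pab(L + b)/(6LEI) = 50.11/EI
  at B: point load 29 at a = 1.2: Pab(L + a)/(6LEI) = 33.41/EI
  θ_A0 = 273.3/EI,  θ_B0 = 256.6/EI
Flexibility coefficients: a unit moment at one end gives L/(3EI) there and L/(6EI) at the far end, so f₁₁ = f₂₂ = 2/EI and f₁₂ = f₂₁ = 1/EI.
Compatibility — zero rotation at each built-in end:
  2 M_A + 1 M_B = 273.3
  1 M_A + 2 M_B = 256.6
Solving the pair gives M_A = 96.67 kN·m and M_B = 79.97 kN·m (hogging).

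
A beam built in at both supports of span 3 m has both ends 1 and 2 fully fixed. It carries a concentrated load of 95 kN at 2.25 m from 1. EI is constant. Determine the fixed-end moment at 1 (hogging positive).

M_1 = 13.36 kN·m

Release both end moments; the primary structure is a simply-supported span 12 with redundants M_1 and M_2.
End rotations of the released simple span under the applied load (×1/EI):
  at 1: point load 95 at a = 2.25: Pab(L + b)/(6LEI) = 33.4/EI
  at 2: point load 95 at a = 2.25: Pab(L + a)/(6LEI) = 46.76/EI
  θ_10 = 33.4/EI,  θ_20 = 46.76/EI
Flexibility coefficients: a unit moment at one end gives L/(3EI) there and L/(6EI) at the far end, so f₁₁ = f₂₂ = 1/EI and f₁₂ = f₂₁ = 0.5/EI.
Compatibility — zero rotation at each built-in end:
  1 M_1 + 0.5 M_2 = 33.4
  0.5 M_1 + 1 M_2 = 46.76
Solving the pair gives M_1 = 13.36 kN·m and M_2 = 40.08 kN·m (hogging).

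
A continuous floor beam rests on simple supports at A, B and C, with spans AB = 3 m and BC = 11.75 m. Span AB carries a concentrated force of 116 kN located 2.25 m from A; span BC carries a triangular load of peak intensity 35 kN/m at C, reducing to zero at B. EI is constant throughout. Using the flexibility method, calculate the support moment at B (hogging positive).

Take M_B as the redundant. Released structure: two simple spans AB and BC with a hinge at B.
Rotations at B on the released spans (each span's end-slope, ×1/EI):
  span AB: point load 116 at a = 2.25: Pab(L + a)/(6LEI) = 57.09/EI
  span BC: triangular load, peak 35: 7w₀L³/(360EI) = 1104/EI
  relative rotation θ_0 = (57.09 + 1104)/EI = 1161/EI
A unit hogging moment at B produces rotation L₁/(3EI) + L₂/(3EI) = 4.917/EI.
Slope continuity at B: θ_0 = M_B·4.917/EI, so M_B = 1161/4.917 = 236.2 kN·m (hogging).

M_B = 236.2 kN·m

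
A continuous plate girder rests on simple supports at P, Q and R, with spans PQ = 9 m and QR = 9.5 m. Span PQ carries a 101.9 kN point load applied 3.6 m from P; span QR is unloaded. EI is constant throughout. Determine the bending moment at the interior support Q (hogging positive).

M_Q = 74.95 kN·m

Release continuity at Q by inserting a hinge; the redundant is the internal moment M_Q. The primary structure is two simply-supported spans PQ and QR.
Discontinuity in slope at Q on the released structure — sum the simple-span end rotations:
  span PQ: point load 101.9 at a = 3.6: Pab(L + a)/(6LEI) = 462.2/EI
  relative rotation θ_0 = (462.2 + 0)/EI = 462.2/EI
A unit hogging moment at Q produces rotation L₁/(3EI) + L₂/(3EI) = 6.167/EI.
Compatibility: M_Q·(L₁+L₂)/(3EI) = θ_0, giving M_Q = 74.95 kN·m (hogging).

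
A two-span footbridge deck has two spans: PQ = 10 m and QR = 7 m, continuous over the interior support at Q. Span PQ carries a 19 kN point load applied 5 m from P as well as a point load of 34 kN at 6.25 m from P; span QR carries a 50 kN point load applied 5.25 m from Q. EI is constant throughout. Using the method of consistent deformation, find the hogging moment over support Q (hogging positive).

Release continuity at Q by inserting a hinge; the redundant is the internal moment M_Q. The primary structure is two simply-supported spans PQ and QR.
End slopes at the hinge Q, treating each span as simply supported:
  span PQ: point load 19 at a = 5: Pab(L + a)/(6LEI) = 118.8/EI
  span PQ: point load 34 at a = 6.25: Pab(L + a)/(6LEI) = 215.8/EI
  span QR: point load 50 at a = 5.25: Pab(L + b)/(6LEI) = 95.7/EI
  relative rotation θ_0 = (334.6 + 95.7)/EI = 430.3/EI
A unit hogging moment at Q produces rotation L₁/(3EI) + L₂/(3EI) = 5.667/EI.
Slope continuity at Q: θ_0 = M_Q·5.667/EI, so M_Q = 430.3/5.667 = 75.93 kN·m (hogging).

M_Q = 75.93 kN·m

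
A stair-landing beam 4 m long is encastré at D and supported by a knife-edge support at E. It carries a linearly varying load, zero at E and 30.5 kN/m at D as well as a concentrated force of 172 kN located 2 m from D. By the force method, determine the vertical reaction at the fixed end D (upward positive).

R_D = 167.1 kN

Take the reaction at E as the redundant and release it; the primary structure is a cantilever fixed at D.
Free-end deflection of the primary structure under the applied loading (downward +):
  triangular load, peak 30.5 at the fixed end: w₀L⁴/(30EI) = 260.3/EI
  point load 172 at a = 2: Pa²(3L − a)/(6EI) = 1147/EI
  δ_0 = 1407/EI
Flexibility coefficient — unit upward force at E: δ_{EE} = L³/(3EI) = 21.33/EI.
The prop prevents deflection at E: R_E = δ_0/δ_{EE} = 1407/21.33 = 65.95 kN.
Vertical equilibrium: R_D = ΣP − R_E = 233 − 65.95 = 167.1 kN.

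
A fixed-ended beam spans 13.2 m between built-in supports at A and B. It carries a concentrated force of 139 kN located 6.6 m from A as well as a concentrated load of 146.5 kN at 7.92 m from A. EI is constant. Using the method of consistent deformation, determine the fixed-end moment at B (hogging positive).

Take the two fixed-end moments M_A, M_B as redundants; the released structure is the simple span AB.
Simple-span end rotations at A and B under the given loads:
  at A: point load 139 at a = 6.6: Pab(L + b)/(6LEI) = 1514/EI
  at B: point load 139 at a = 6.6: Pab(L + a)/(6LEI) = 1514/EI
  at A: point load 146.5 at a = 7.92: Pab(L + b)/(6LEI) = 1429/EI
  at B: point load 146.5 at a = 7.92: Pab(L + a)/(6LEI) = 1634/EI
  θ_A0 = 2943/EI,  θ_B0 = 3147/EI
Flexibility coefficients: a unit moment at one end gives L/(3EI) there and L/(6EI) at the far end, so f₁₁ = f₂₂ = 4.4/EI and f₁₂ = f₂₁ = 2.2/EI.
Compatibility — zero rotation at each built-in end:
  4.4 M_A + 2.2 M_B = 2943
  2.2 M_A + 4.4 M_B = 3147
Solving the pair gives M_A = 415 kN·m and M_B = 507.8 kN·m (hogging).

M_B = 507.8 kN·m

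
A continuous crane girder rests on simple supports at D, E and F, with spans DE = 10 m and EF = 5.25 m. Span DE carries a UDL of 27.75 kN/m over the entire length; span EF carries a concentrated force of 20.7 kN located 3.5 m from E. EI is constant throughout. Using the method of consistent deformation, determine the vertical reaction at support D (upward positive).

Take M_E as the redundant. Released structure: two simple spans DE and EF with a hinge at E.
Rotations at E on the released spans (each span's end-slope, ×1/EI):
  span DE: UDL 27.75: wL³/(24EI) = 1156/EI
  span EF: point load 20.7 at a = 3.5: Pab(L + b)/(6LEI) = 28.18/EI
  relative rotation θ_0 = (1156 + 28.18)/EI = 1184/EI
A unit hogging moment at E produces rotation L₁/(3EI) + L₂/(3EI) = 5.083/EI.
Compatibility: M_E·(L₁+L₂)/(3EI) = θ_0, giving M_E = 233 kN·m (hogging).
Span DE, ΣM about D with M_E applied at E: R_E^{DE}·10 = 1388 + 233, so R_E^{DE} = 162.1 kN and R_D = 277.5 − 162.1 = 115.4 kN.

R_D = 115.4 kN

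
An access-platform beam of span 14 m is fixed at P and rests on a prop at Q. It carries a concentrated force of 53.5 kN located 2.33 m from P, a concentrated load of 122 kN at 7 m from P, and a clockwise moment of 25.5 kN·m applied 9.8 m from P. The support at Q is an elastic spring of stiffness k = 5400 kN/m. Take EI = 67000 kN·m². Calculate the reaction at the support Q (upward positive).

Choose R_Q as the redundant. The primary structure is the cantilever fixed at P.
Deflection at Q on the released cantilever, summing each load's contribution:
  point load 53.5 at a = 2.33: Pa²(3L − a)/(6EI) = 1920/EI
  point load 122 at a = 7: Pa²(3L − a)/(6EI) = 34872/EI
  clockwise couple 25.5 at a = 9.8: M₀a(2L − a)/(2EI) = 2274/EI
  δ_0 = 39066/EI
Tip deflection under a unit load at Q: L³/(3EI) = 914.7/EI.
With EI = 67000 kN·m²: δ_0 = 0.58308 m and δ_{QQ} = 0.013652 m/kN.
Compatibility — the spring shortens by R_Q/k under the reaction it provides: δ_0 − R_Q·δ_{QQ} = R_Q/k. With 1/k = 0.000185 m/kN, R_Q = δ_0 / (δ_{QQ} + 1/k) = 0.58308 / (0.013652 + 0.000185) = 42.14 kN.

R_Q = 42.14 kN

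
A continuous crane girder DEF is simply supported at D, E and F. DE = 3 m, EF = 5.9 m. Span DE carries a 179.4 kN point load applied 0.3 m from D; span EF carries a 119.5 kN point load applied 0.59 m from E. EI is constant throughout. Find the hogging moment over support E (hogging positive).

M_E = 48.94 kN·m

Insert a hinge at E; M_E is the redundant, and each span becomes simply supported.
Rotations at E on the released spans (each span's end-slope, ×1/EI):
  span DE: point load 179.4 at a = 0.3: Pab(L + a)/(6LEI) = 26.64/EI
  span EF: point load 119.5 at a = 0.59: Pab(L + b)/(6LEI) = 118.6/EI
  relative rotation θ_0 = (26.64 + 118.6)/EI = 145.2/EI
A unit hogging moment at E produces rotation L₁/(3EI) + L₂/(3EI) = 2.967/EI.
Compatibility: M_E·(L₁+L₂)/(3EI) = θ_0, giving M_E = 48.94 kN·m (hogging).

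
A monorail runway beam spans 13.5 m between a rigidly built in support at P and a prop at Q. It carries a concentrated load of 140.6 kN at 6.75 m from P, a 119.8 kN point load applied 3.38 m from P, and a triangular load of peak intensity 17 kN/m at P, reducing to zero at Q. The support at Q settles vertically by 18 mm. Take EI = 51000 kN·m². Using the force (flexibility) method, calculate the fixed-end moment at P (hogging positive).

M_P = 843.1 kN·m

Release the roller at Q. Primary structure: cantilever fixed at P.
Deflection at Q on the released cantilever, summing each load's contribution:
  point load 140.6 at a = 6.75: Pa²(3L − a)/(6EI) = 36034/EI
  point load 119.8 at a = 3.38: Pa²(3L − a)/(6EI) = 8467/EI
  triangular load, peak 17 at the fixed end: w₀L⁴/(30EI) = 18822/EI
  δ_0 = 63323/EI
Tip deflection under a unit load at Q: L³/(3EI) = 820.1/EI.
With EI = 51000 kN·m²: δ_0 = 1.2416 m and δ_{QQ} = 0.016081 m/kN.
Compatibility — the beam at Q must follow the support down by 0.018 m: δ_0 − R_Q·δ_{QQ} = 0.018, so R_Q = (1.2416 − 0.018)/0.016081 = 76.09 kN.
Moment equilibrium about P: M_P = Σ(load moments about P) − R_Q·L = 1870 − 76.09×13.5 = 843.1 kN·m.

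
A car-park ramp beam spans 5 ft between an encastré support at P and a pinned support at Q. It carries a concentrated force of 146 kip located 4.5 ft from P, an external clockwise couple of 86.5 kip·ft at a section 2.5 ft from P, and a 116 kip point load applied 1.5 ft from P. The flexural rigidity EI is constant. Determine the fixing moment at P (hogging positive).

M_P = 128.9 kip·ft

Release the roller at Q. Primary structure: cantilever fixed at P.
Primary-structure tip deflection at Q by superposition:
  point load 146 at a = 4.5: Pa²(3L − a)/(6EI) = 5174/EI
  clockwise couple 86.5 at a = 2.5: M₀a(2L − a)/(2EI) = 810.9/EI
  point load 116 at a = 1.5: Pa²(3L − a)/(6EI) = 587.2/EI
  δ_0 = 6572/EI
Flexibility coefficient — unit upward force at Q: δ_{QQ} = L³/(3EI) = 41.67/EI.
Compatibility at Q: δ_0 − R_Q·δ_{QQ} = 0, so R_Q = 6572/41.67 = 157.7 kip.
Moment equilibrium about P: M_P = Σ(load moments about P) − R_Q·L = 917.5 − 157.7×5 = 128.9 kip·ft.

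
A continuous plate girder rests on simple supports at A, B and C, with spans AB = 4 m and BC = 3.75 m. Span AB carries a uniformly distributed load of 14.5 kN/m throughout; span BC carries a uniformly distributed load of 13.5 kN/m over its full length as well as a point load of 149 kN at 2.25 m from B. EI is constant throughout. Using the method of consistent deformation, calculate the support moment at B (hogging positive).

Insert a hinge at B; M_B is the redundant, and each span becomes simply supported.
Rotations at B on the released spans (each span's end-slope, ×1/EI):
  span AB: UDL 14.5: wL³/(24EI) = 38.67/EI
  span BC: UDL 13.5: wL³/(24EI) = 29.66/EI
  span BC: point load 149 at a = 2.25: Pab(L + b)/(6LEI) = 117.3/EI
  relative rotation θ_0 = (38.67 + 147)/EI = 185.7/EI
A unit hogging moment at B produces rotation L₁/(3EI) + L₂/(3EI) = 2.583/EI.
Compatibility: M_B·(L₁+L₂)/(3EI) = θ_0, giving M_B = 71.87 kN·m (hogging).

M_B = 71.87 kN·m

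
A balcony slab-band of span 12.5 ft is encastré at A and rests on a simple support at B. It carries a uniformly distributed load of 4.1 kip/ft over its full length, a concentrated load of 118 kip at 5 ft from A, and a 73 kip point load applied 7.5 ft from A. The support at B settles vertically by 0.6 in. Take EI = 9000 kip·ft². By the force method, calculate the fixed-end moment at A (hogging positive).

Remove the prop at B; the released (primary) structure is a cantilever built in at A.
Deflection at B on the released cantilever, summing each load's contribution:
  UDL 4.1: wL⁴/(8EI) = 12512/EI
  point load 118 at a = 5: Pa²(3L − a)/(6EI) = 15979/EI
  point load 73 at a = 7.5: Pa²(3L − a)/(6EI) = 20531/EI
  δ_0 = 49023/EI
Tip deflection under a unit load at B: L³/(3EI) = 651/EI.
With EI = 9000 kip·ft²: δ_0 = 5.447 ft and δ_{BB} = 0.072338 ft/kip.
Compatibility — the beam at B must follow the support down by 0.05 ft: δ_0 − R_B·δ_{BB} = 0.05, so R_B = (5.447 − 0.05)/0.072338 = 74.61 kip.
Moment equilibrium about A: M_A = Σ(load moments about A) − R_B·L = 1458 − 74.61×12.5 = 525.2 kip·ft.

M_A = 525.2 kip·ft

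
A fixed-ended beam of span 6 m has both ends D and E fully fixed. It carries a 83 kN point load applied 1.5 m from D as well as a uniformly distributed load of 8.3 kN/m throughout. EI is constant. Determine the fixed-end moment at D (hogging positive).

Release both end moments; the primary structure is a simply-supported span DE with redundants M_D and M_E.
Simple-span end rotations at D and E under the given loads:
  at D: point load 83 at a = 1.5: Pab(L + b)/(6LEI) = 163.4/EI
  at E: point load 83 at a = 1.5: Pab(L + a)/(6LEI) = 116.7/EI
  at D: UDL 8.3: wL³/(24EI) = 74.7/EI
  at E: UDL 8.3: wL³/(24EI) = 74.7/EI
  θ_D0 = 238.1/EI,  θ_E0 = 191.4/EI
Flexibility coefficients: a unit moment at one end gives L/(3EI) there and L/(6EI) at the far end, so f₁₁ = f₂₂ = 2/EI and f₁₂ = f₂₁ = 1/EI.
Compatibility — zero rotation at each built-in end:
  2 M_D + 1 M_E = 238.1
  1 M_D + 2 M_E = 191.4
Solving the pair gives M_D = 94.93 kN·m and M_E = 48.24 kN·m (hogging).

M_D = 94.93 kN·m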